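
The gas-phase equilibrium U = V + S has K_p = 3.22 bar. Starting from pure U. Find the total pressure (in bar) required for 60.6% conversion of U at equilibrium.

Basis: 1 mol U initially; let X = conversion of U. Extent ξ = X.
Moles: n_U = 1 − X; n_V = X; n_S = X.
Total moles n_T = 1 + X.
K_p = p_V p_S / (p_U) with p_i = (n_i/n_T)·P.
At X = 0.606: the mole-fraction product g(X) = Π y_i^ν_i = 0.5804. Since K_p = g(X)·P^{1}, P = (K_p/g)^(1/1) = (3.22/0.5804)^(1/1) = 5.55 bar.

P = 5.55 bar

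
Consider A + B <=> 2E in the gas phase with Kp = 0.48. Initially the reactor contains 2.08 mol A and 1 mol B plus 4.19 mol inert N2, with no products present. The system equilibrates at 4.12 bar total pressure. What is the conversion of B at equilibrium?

X = 0.362

Take 1 mol B as basis and let X be its fractional conversion, so ξ = X.
Mole table: n_A = 2.08 − X; n_B = 1 − X; n_E = 2X; n_I = 4.19 (inert).
Since Δν = 0, n_T = 7.27 throughout.
y_i = n_i/n_T, p_i = y_i·P. Kp = p_E^2 / (p_A p_B).
Substituting and setting equal to 0.48 gives a polynomial in X; the root in (0,1) is X = 0.362.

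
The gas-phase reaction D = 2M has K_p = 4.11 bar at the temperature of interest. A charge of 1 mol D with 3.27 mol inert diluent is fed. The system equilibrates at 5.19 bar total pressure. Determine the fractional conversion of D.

Basis: 1 mol D initially; let X = conversion of D. Extent ξ = X.
Moles: n_D = 1 − X; n_M = 2X; n_I = 3.27 (inert).
Summing: n_T = 4.27 + X.
y_i = n_i/n_T, p_i = y_i·P. K_p = p_M^2 / (p_D).
Substituting and setting equal to 4.11 bar gives a polynomial in X; the root in (0,1) is X = 0.612.

X = 0.612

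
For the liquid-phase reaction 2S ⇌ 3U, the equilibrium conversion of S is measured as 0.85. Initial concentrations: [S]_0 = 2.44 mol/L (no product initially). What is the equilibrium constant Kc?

Let X = conversion of S.
Concentrations: [S] = 2.44 − 2.44X; [U] = 3.66X.
At X = 0.85: [S] = 0.366, [U] = 3.11.
Kc = [U]^3 / ([S]^2) = 225 mol/L.

Kc = 225 mol/L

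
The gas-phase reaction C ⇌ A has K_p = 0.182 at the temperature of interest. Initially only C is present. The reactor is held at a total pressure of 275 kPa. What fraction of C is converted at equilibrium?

Let X = conversion of C (basis 1 mol C); extent of reaction ξ = X.
At extent ξ: n_C = 1 − X; n_A = X.
n_T stays at 1 (no change in mole number).
With p_i = (n_i/n_T)P, K_p = p_A / (p_C).
Equating to 0.182 and solving on 0 < X < 1: X = 0.154.

X = 0.154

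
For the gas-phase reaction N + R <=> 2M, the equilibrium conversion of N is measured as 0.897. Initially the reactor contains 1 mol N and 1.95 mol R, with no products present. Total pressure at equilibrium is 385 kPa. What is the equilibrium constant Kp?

Kp = 29.7

Let X = conversion of N (basis 1 mol N); extent of reaction ξ = X.
Species balance: n_N = 1 − X; n_R = 1.95 − X; n_M = 2X.
Since Δν = 0, n_T = 2.95 throughout.
At X = 0.897: n_N = 0.103, n_R = 1.05, n_M = 1.79, n_T = 2.95.
p_i = (n_i/n_T)·P. Kp = p_M^2 / (p_N p_R) = 29.7.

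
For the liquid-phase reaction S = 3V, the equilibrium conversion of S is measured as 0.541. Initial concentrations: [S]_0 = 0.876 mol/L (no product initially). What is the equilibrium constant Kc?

Kc = 7.15 (mol/L)^2

Let X = conversion of S.
Concentrations: [S] = 0.876 − 0.876X; [V] = 2.63X.
At X = 0.541: [S] = 0.402, [V] = 1.42.
Kc = [V]^3 / ([S]) = 7.15 (mol/L)^2.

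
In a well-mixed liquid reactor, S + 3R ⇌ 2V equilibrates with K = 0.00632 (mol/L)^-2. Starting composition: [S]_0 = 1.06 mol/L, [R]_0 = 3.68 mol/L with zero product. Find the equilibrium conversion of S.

X = 0.188

Let X = conversion of S; extent ξ = 1.06·X mol/L.
Concentrations: [S] = 1.06 − 1.06X; [R] = 3.68 − 3.18X; [V] = 2.12X.
K = [V]^2 / ([S] [R]^3).
Solving K = 0.00632 for X ∈ (0,1): X = 0.188.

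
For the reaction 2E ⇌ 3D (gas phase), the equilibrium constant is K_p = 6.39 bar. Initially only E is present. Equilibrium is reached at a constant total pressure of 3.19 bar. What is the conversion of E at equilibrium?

Take 1 mol E as basis and let X be its fractional conversion, so ξ = 0.5X.
At extent ξ: n_E = 1 − X; n_D = 1.5X.
n_T = Σnᵢ = 1 + 0.5X.
y_i = n_i/n_T, p_i = y_i·P. K_p = p_D^3 / (p_E^2).
This yields a degree-3 equation in X; solving on (0,1), X = 0.541.

X = 0.541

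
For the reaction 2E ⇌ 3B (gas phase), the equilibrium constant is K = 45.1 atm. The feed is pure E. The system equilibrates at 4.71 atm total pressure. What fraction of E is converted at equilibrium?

X = 0.700

Let X = conversion of E (basis 1 mol E); extent of reaction ξ = 0.5X.
Mole table: n_E = 1 − X; n_B = 1.5X.
Summing: n_T = 1 + 0.5X.
With p_i = (n_i/n_T)P, K = p_B^3 / (p_E^2).
This yields a degree-3 equation in X; solving on (0,1), X = 0.700.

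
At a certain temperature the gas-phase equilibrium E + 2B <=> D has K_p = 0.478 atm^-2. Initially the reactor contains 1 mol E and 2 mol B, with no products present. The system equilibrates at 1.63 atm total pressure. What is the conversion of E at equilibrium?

X = 0.301

Let X = conversion of E (basis 1 mol E); extent of reaction ξ = X.
Species balance: n_E = 1 − X; n_B = 2 − 2X; n_D = X.
Summing: n_T = 3 − 2X.
Mole fractions y_i = n_i/n_T; K_p = p_D / (p_E p_B^2) with p_i = y_i·P.
Setting this equal to 0.478 atm^-2 and taking the physical root (0 < X < 1) gives X = 0.301.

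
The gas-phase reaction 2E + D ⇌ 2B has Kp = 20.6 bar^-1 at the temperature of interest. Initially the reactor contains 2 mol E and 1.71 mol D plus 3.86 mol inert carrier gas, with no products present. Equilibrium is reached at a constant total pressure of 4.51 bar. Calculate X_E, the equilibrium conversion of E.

X = 0.781

Basis: 2 mol E initially; let X = conversion of E. Extent ξ = X.
Species balance: n_E = 2 − 2X; n_D = 1.71 − X; n_B = 2X; n_I = 3.86 (inert).
Summing: n_T = 7.57 − X.
With p_i = (n_i/n_T)P, Kp = p_B^2 / (p_E^2 p_D).
This yields a degree-3 equation in X; solving on (0,1), X = 0.781.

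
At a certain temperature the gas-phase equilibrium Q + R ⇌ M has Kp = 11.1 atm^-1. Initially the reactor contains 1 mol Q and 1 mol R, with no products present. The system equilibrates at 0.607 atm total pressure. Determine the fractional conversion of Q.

Let X = conversion of Q (basis 1 mol Q); extent of reaction ξ = X.
Moles: n_Q = 1 − X; n_R = 1 − X; n_M = X.
n_T = Σnᵢ = 2 − X.
y_i = n_i/n_T, p_i = y_i·P. Kp = p_M / (p_Q p_R).
Equating to 11.1 atm^-1 and solving on 0 < X < 1: X = 0.641.

X = 0.641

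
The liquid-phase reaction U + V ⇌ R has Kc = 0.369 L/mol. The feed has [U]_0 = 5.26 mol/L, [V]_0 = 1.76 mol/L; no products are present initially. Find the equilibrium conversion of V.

Let X = conversion of V; extent ξ = 1.76·X mol/L.
Concentrations: [U] = 5.26 − 1.76X; [V] = 1.76 − 1.76X; [R] = 1.76X.
Kc = [R] / ([U] [V]).
Solving Kc = 0.369 for X ∈ (0,1): X = 0.607.

X = 0.607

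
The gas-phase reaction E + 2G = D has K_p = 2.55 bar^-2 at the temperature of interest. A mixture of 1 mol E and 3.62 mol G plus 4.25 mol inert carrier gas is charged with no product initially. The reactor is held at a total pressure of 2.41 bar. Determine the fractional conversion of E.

X = 0.597

Basis: 1 mol E initially; let X = conversion of E. Extent ξ = X.
Mole table: n_E = 1 − X; n_G = 3.62 − 2X; n_D = X; n_I = 4.25 (inert).
n_T = Σnᵢ = 8.87 − 2X.
With p_i = (n_i/n_T)P, K_p = p_D / (p_E p_G^2).
Setting this equal to 2.55 bar^-2 and taking the physical root (0 < X < 1) gives X = 0.597.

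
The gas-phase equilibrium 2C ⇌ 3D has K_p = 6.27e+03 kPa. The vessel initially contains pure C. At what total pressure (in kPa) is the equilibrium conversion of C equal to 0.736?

Let X = conversion of C (basis 1 mol C); extent of reaction ξ = 0.5X.
At extent ξ: n_C = 1 − X; n_D = 1.5X.
n_T = Σnᵢ = 1 + 0.5X.
K_p = p_D^3 / (p_C^2) with p_i = (n_i/n_T)·P.
At X = 0.736: the mole-fraction product g(X) = Π y_i^ν_i = 14.11. Since K_p = g(X)·P^{1}, P = (K_p/g)^(1/1) = (6.27e+03/14.11)^(1/1) = 444 kPa.

P = 444 kPa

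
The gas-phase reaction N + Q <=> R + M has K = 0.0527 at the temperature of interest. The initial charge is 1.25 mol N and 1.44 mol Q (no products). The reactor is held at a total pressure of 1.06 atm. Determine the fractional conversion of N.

X = 0.200

Take 1.25 mol N as basis and let X be its fractional conversion, so ξ = 1.25X.
Species balance: n_N = 1.25 − 1.25X; n_Q = 1.44 − 1.25X; n_R = 1.25X; n_M = 1.25X.
n_T stays at 2.69 (no change in mole number).
With p_i = (n_i/n_T)P, K = p_R p_M / (p_N p_Q).
This yields a degree-2 equation in X; solving on (0,1), X = 0.200.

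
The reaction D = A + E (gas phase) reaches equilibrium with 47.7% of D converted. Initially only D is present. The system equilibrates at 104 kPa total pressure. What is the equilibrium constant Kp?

Basis: 1 mol D initially; let X = conversion of D. Extent ξ = X.
Mole table: n_D = 1 − X; n_A = X; n_E = X.
Total moles n_T = 1 + X.
At X = 0.477: n_D = 0.523, n_A = 0.477, n_E = 0.477, n_T = 1.48.
p_i = (n_i/n_T)·P. Kp = p_A p_E / (p_D) = 30.6 kPa.

Kp = 30.6 kPa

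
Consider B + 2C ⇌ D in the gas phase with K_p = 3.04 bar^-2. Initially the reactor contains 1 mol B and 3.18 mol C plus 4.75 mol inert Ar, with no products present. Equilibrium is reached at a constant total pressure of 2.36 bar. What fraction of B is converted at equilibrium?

X = 0.546

Let X = conversion of B (basis 1 mol B); extent of reaction ξ = X.
Moles: n_B = 1 − X; n_C = 3.18 − 2X; n_D = X; n_I = 4.75 (inert).
Total moles n_T = 8.93 − 2X.
Mole fractions y_i = n_i/n_T; K_p = p_D / (p_B p_C^2) with p_i = y_i·P.
Equating to 3.04 bar^-2 and solving on 0 < X < 1: X = 0.546.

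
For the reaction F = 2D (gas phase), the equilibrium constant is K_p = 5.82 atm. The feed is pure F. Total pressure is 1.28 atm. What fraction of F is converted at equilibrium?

Let X = conversion of F (basis 1 mol F); extent of reaction ξ = X.
Moles: n_F = 1 − X; n_D = 2X.
Summing: n_T = 1 + X.
y_i = n_i/n_T, p_i = y_i·P. K_p = p_D^2 / (p_F).
Substituting and setting equal to 5.82 atm gives a polynomial in X; the root in (0,1) is X = 0.729.

X = 0.729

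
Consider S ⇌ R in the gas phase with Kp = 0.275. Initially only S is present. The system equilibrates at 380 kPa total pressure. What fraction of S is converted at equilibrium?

X = 0.216

Basis: 1 mol S initially; let X = conversion of S. Extent ξ = X.
Species balance: n_S = 1 − X; n_R = X.
Since Δν = 0, n_T = 1 throughout.
Mole fractions y_i = n_i/n_T; Kp = p_R / (p_S) with p_i = y_i·P.
Equating to 0.275 and solving on 0 < X < 1: X = 0.216.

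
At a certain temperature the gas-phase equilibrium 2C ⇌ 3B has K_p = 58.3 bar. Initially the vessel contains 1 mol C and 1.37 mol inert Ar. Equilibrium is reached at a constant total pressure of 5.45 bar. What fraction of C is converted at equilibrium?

X = 0.771

Take 1 mol C as basis and let X be its fractional conversion, so ξ = 0.5X.
Mole table: n_C = 1 − X; n_B = 1.5X; n_I = 1.37 (inert).
Summing: n_T = 2.37 + 0.5X.
With p_i = (n_i/n_T)P, K_p = p_B^3 / (p_C^2).
Equating to 58.3 bar and solving on 0 < X < 1: X = 0.771.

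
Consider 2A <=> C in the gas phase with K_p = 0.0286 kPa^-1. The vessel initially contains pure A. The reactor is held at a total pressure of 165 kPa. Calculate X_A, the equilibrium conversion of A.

Basis: 1 mol A initially; let X = conversion of A. Extent ξ = 0.5X.
Species balance: n_A = 1 − X; n_C = 0.5X.
Summing: n_T = 1 − 0.5X.
Mole fractions y_i = n_i/n_T; K_p = p_C / (p_A^2) with p_i = y_i·P.
This yields a degree-2 equation in X; solving on (0,1), X = 0.776.

X = 0.776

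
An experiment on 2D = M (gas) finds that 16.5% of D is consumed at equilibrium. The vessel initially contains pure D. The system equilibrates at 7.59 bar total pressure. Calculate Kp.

Kp = 0.0143 bar^-1

Let X = conversion of D (basis 1 mol D); extent of reaction ξ = 0.5X.
Moles: n_D = 1 − X; n_M = 0.5X.
Summing: n_T = 1 − 0.5X.
At X = 0.165: n_D = 0.835, n_M = 0.0825, n_T = 0.917.
p_i = (n_i/n_T)·P. Kp = p_M / (p_D^2) = 0.0143 bar^-1.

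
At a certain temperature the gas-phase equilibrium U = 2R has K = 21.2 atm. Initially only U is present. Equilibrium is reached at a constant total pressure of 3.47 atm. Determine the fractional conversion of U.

Let X = conversion of U (basis 1 mol U); extent of reaction ξ = X.
Species balance: n_U = 1 − X; n_R = 2X.
Total moles n_T = 1 + X.
Mole fractions y_i = n_i/n_T; K = p_R^2 / (p_U) with p_i = y_i·P.
Setting this equal to 21.2 atm and taking the physical root (0 < X < 1) gives X = 0.777.

X = 0.777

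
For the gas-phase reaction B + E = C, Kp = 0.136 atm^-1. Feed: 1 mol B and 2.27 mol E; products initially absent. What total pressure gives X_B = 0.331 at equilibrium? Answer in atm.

P = 5.51 atm

Let X = conversion of B (basis 1 mol B); extent of reaction ξ = X.
Mole table: n_B = 1 − X; n_E = 2.27 − X; n_C = X.
n_T = Σnᵢ = 3.27 − X.
Kp = p_C / (p_B p_E) with p_i = (n_i/n_T)·P.
At X = 0.331: the mole-fraction product g(X) = Π y_i^ν_i = 0.7499. Since Kp = g(X)·P^{-1}, P = (g/Kp)^(1/1) = (0.7499/0.136)^(1/1) = 5.51 atm.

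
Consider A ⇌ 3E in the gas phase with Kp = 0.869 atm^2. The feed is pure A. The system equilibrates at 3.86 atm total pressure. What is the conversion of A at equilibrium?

X = 0.145

Let X = conversion of A (basis 1 mol A); extent of reaction ξ = X.
At extent ξ: n_A = 1 − X; n_E = 3X.
Total moles n_T = 1 + 2X.
Mole fractions y_i = n_i/n_T; Kp = p_E^3 / (p_A) with p_i = y_i·P.
Equating to 0.869 atm^2 and solving on 0 < X < 1: X = 0.145.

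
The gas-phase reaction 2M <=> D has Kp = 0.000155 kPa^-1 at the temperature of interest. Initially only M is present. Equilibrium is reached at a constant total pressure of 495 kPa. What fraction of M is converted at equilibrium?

X = 0.125

Let X = conversion of M (basis 1 mol M); extent of reaction ξ = 0.5X.
At extent ξ: n_M = 1 − X; n_D = 0.5X.
n_T = Σnᵢ = 1 − 0.5X.
y_i = n_i/n_T, p_i = y_i·P. Kp = p_D / (p_M^2).
Equating to 0.000155 kPa^-1 and solving on 0 < X < 1: X = 0.125.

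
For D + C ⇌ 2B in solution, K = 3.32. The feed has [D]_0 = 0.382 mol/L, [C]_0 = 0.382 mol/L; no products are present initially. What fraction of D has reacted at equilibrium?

Let X = conversion of D; extent ξ = 0.382·X mol/L.
Concentrations: [D] = 0.382 − 0.382X; [C] = 0.382 − 0.382X; [B] = 0.764X.
K = [B]^2 / ([D] [C]).
Solving K = 3.32 for X ∈ (0,1): X = 0.477.

X = 0.477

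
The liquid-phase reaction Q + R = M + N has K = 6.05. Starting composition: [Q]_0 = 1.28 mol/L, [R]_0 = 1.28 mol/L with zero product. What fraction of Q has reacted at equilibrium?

Let X = conversion of Q; extent ξ = 1.28·X mol/L.
Concentrations: [Q] = 1.28 − 1.28X; [R] = 1.28 − 1.28X; [M] = 1.28X; [N] = 1.28X.
K = [M] [N] / ([Q] [R]).
Equating to 6.05: the physical root is X = 0.711.

X = 0.711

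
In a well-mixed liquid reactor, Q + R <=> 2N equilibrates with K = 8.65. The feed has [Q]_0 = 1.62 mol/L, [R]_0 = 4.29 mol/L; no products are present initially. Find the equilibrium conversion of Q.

X = 0.827

Let X = conversion of Q; extent ξ = 1.62·X mol/L.
Concentrations: [Q] = 1.62 − 1.62X; [R] = 4.29 − 1.62X; [N] = 3.24X.
K = [N]^2 / ([Q] [R]).
Setting equal to 8.65 and solving for X on (0,1) gives X = 0.827.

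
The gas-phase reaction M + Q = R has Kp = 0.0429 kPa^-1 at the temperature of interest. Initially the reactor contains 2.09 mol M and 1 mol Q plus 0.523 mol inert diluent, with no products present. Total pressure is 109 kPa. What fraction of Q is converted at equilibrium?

X = 0.691

Let X = conversion of Q (basis 1 mol Q); extent of reaction ξ = X.
Mole table: n_M = 2.09 − X; n_Q = 1 − X; n_R = X; n_I = 0.523 (inert).
Summing: n_T = 3.61 − X.
y_i = n_i/n_T, p_i = y_i·P. Kp = p_R / (p_M p_Q).
This yields a degree-2 equation in X; solving on (0,1), X = 0.691.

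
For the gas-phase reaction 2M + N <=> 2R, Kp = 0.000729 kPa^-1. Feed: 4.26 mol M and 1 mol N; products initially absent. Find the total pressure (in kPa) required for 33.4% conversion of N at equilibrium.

Take 1 mol N as basis and let X be its fractional conversion, so ξ = X.
Species balance: n_M = 4.26 − 2X; n_N = 1 − X; n_R = 2X.
Summing: n_T = 5.26 − X.
Kp = p_R^2 / (p_M^2 p_N) with p_i = (n_i/n_T)·P.
At X = 0.334: the mole-fraction product g(X) = Π y_i^ν_i = 0.2558. Since Kp = g(X)·P^{-1}, P = (g/Kp)^(1/1) = (0.2558/0.000729)^(1/1) = 351 kPa.

P = 351 kPa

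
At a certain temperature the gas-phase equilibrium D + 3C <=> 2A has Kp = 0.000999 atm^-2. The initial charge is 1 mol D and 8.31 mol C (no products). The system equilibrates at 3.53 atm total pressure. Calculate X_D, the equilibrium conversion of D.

X = 0.128

Take 1 mol D as basis and let X be its fractional conversion, so ξ = X.
Species balance: n_D = 1 − X; n_C = 8.31 − 3X; n_A = 2X.
n_T = Σnᵢ = 9.31 − 2X.
Mole fractions y_i = n_i/n_T; Kp = p_A^2 / (p_D p_C^3) with p_i = y_i·P.
This yields a degree-4 equation in X; solving on (0,1), X = 0.128.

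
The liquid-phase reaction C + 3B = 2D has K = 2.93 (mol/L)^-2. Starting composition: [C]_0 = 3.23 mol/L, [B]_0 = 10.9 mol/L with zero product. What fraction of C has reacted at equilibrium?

Let X = conversion of C; extent ξ = 3.23·X mol/L.
Concentrations: [C] = 3.23 − 3.23X; [B] = 10.9 − 9.69X; [D] = 6.46X.
K = [D]^2 / ([C] [B]^3).
Solving K = 2.93 for X ∈ (0,1): X = 0.844.

X = 0.844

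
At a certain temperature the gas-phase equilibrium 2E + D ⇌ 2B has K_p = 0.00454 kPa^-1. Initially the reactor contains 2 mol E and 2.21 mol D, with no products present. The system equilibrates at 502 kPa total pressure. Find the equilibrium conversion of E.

X = 0.506

Take 2 mol E as basis and let X be its fractional conversion, so ξ = X.
At extent ξ: n_E = 2 − 2X; n_D = 2.21 − X; n_B = 2X.
n_T = Σnᵢ = 4.21 − X.
With p_i = (n_i/n_T)P, K_p = p_B^2 / (p_E^2 p_D).
Setting this equal to 0.00454 kPa^-1 and taking the physical root (0 < X < 1) gives X = 0.506.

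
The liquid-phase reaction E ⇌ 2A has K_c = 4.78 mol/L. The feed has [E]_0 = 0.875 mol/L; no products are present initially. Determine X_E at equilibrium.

Let X = conversion of E; extent ξ = 0.875·X mol/L.
Concentrations: [E] = 0.875 − 0.875X; [A] = 1.75X.
K_c = [A]^2 / ([E]).
Setting equal to 4.78 and solving for X on (0,1) gives X = 0.671.

X = 0.671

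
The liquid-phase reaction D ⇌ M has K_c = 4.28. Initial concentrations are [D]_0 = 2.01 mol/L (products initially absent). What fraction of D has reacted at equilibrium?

Let X = conversion of D; extent ξ = 2.01·X mol/L.
Concentrations: [D] = 2.01 − 2.01X; [M] = 2.01X.
K_c = [M] / ([D]).
Setting equal to 4.28 and solving for X on (0,1) gives X = 0.811.

X = 0.811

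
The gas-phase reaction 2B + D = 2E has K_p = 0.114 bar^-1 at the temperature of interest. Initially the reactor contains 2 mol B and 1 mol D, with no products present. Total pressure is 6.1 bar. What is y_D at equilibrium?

y_D = 0.260

Basis: 2 mol B initially; let X = conversion of B. Extent ξ = X.
Species balance: n_B = 2 − 2X; n_D = 1 − X; n_E = 2X.
Total moles n_T = 3 − X.
y_i = n_i/n_T, p_i = y_i·P. K_p = p_E^2 / (p_B^2 p_D).
Substituting and setting equal to 0.114 bar^-1 gives a polynomial in X; the root in (0,1) is X = 0.298.
Then n_D = 0.702, n_T = 2.7, so y_D = 0.260.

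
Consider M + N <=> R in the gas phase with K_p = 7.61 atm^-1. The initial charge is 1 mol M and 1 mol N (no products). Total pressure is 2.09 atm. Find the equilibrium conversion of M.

X = 0.757

Take 1 mol M as basis and let X be its fractional conversion, so ξ = X.
Species balance: n_M = 1 − X; n_N = 1 − X; n_R = X.
n_T = Σnᵢ = 2 − X.
Mole fractions y_i = n_i/n_T; K_p = p_R / (p_M p_N) with p_i = y_i·P.
Setting this equal to 7.61 atm^-1 and taking the physical root (0 < X < 1) gives X = 0.757.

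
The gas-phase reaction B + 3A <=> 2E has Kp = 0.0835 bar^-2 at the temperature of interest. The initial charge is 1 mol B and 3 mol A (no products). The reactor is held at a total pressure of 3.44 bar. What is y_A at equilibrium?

y_A = 0.597

Take 1 mol B as basis and let X be its fractional conversion, so ξ = X.
Moles: n_B = 1 − X; n_A = 3 − 3X; n_E = 2X.
Summing: n_T = 4 − 2X.
With p_i = (n_i/n_T)P, Kp = p_E^2 / (p_B p_A^3).
Equating to 0.0835 bar^-2 and solving on 0 < X < 1: X = 0.339.
Then n_A = 1.98, n_T = 3.32, so y_A = 0.597.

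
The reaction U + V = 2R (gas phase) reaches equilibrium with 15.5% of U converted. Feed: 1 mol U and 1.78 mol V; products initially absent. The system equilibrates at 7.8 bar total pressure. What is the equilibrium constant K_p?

Take 1 mol U as basis and let X be its fractional conversion, so ξ = X.
Species balance: n_U = 1 − X; n_V = 1.78 − X; n_R = 2X.
Since Δν = 0, n_T = 2.78 throughout.
At X = 0.155: n_U = 0.845, n_V = 1.62, n_R = 0.31, n_T = 2.78.
p_i = (n_i/n_T)·P. K_p = p_R^2 / (p_U p_V) = 0.07.

K_p = 0.07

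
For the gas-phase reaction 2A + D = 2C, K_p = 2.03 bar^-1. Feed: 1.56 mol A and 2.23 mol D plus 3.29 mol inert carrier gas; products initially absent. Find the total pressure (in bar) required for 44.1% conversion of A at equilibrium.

Let X = conversion of A (basis 1.56 mol A); extent of reaction ξ = 0.78X.
At extent ξ: n_A = 1.56 − 1.56X; n_D = 2.23 − 0.78X; n_C = 1.56X; n_I = 3.29 (inert).
Total moles n_T = 7.08 − 0.78X.
K_p = p_C^2 / (p_A^2 p_D) with p_i = (n_i/n_T)·P.
At X = 0.441: the mole-fraction product g(X) = Π y_i^ν_i = 2.223. Since K_p = g(X)·P^{-1}, P = (g/K_p)^(1/1) = (2.223/2.03)^(1/1) = 1.1 bar.

P = 1.1 bar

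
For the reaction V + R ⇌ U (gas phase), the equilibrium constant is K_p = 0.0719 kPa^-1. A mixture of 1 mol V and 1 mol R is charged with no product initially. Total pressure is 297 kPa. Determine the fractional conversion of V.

Basis: 1 mol V initially; let X = conversion of V. Extent ξ = X.
Species balance: n_V = 1 − X; n_R = 1 − X; n_U = X.
n_T = Σnᵢ = 2 − X.
Mole fractions y_i = n_i/n_T; K_p = p_U / (p_V p_R) with p_i = y_i·P.
Setting this equal to 0.0719 kPa^-1 and taking the physical root (0 < X < 1) gives X = 0.788.

X = 0.788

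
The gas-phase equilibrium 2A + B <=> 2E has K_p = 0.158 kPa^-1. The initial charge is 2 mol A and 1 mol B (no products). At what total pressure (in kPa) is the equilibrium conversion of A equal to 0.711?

Basis: 2 mol A initially; let X = conversion of A. Extent ξ = X.
Mole table: n_A = 2 − 2X; n_B = 1 − X; n_E = 2X.
Summing: n_T = 3 − X.
K_p = p_E^2 / (p_A^2 p_B) with p_i = (n_i/n_T)·P.
At X = 0.711: the mole-fraction product g(X) = Π y_i^ν_i = 47.94. Since K_p = g(X)·P^{-1}, P = (g/K_p)^(1/1) = (47.94/0.158)^(1/1) = 303 kPa.

P = 303 kPa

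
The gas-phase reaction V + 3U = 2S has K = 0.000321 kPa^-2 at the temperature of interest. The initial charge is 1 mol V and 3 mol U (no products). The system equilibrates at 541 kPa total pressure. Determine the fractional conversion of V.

X = 0.729

Basis: 1 mol V initially; let X = conversion of V. Extent ξ = X.
Species balance: n_V = 1 − X; n_U = 3 − 3X; n_S = 2X.
n_T = Σnᵢ = 4 − 2X.
With p_i = (n_i/n_T)P, K = p_S^2 / (p_V p_U^3).
Setting this equal to 0.000321 kPa^-2 and taking the physical root (0 < X < 1) gives X = 0.729.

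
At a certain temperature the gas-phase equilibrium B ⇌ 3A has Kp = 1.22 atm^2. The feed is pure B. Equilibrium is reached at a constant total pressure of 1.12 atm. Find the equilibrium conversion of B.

X = 0.413

Take 1 mol B as basis and let X be its fractional conversion, so ξ = X.
At extent ξ: n_B = 1 − X; n_A = 3X.
Summing: n_T = 1 + 2X.
Mole fractions y_i = n_i/n_T; Kp = p_A^3 / (p_B) with p_i = y_i·P.
Substituting and setting equal to 1.22 atm^2 gives a polynomial in X; the root in (0,1) is X = 0.413.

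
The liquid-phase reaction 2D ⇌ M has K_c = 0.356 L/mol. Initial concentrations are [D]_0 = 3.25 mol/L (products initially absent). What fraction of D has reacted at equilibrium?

Let X = conversion of D; extent ξ = 3.25X/2 mol/L.
Concentrations: [D] = 3.25 − 3.25X; [M] = 1.62X.
K_c = [M] / ([D]^2).
Setting equal to 0.356 and solving for X on (0,1) gives X = 0.524.

X = 0.524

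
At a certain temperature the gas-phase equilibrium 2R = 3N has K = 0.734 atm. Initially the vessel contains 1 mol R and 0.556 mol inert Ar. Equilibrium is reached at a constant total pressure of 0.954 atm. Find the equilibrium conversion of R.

X = 0.480

Let X = conversion of R (basis 1 mol R); extent of reaction ξ = 0.5X.
Mole table: n_R = 1 − X; n_N = 1.5X; n_I = 0.556 (inert).
Total moles n_T = 1.56 + 0.5X.
y_i = n_i/n_T, p_i = y_i·P. K = p_N^3 / (p_R^2).
This yields a degree-3 equation in X; solving on (0,1), X = 0.480.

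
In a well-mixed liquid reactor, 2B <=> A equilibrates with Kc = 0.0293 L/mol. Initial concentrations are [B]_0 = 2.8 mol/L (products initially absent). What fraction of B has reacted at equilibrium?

Let X = conversion of B; extent ξ = 2.8X/2 mol/L.
Concentrations: [B] = 2.8 − 2.8X; [A] = 1.4X.
Kc = [A] / ([B]^2).
Setting equal to 0.0293 and solving for X on (0,1) gives X = 0.125.

X = 0.125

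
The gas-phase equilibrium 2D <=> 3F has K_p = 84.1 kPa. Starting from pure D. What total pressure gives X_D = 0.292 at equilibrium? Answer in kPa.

P = 575 kPa

Let X = conversion of D (basis 1 mol D); extent of reaction ξ = 0.5X.
Moles: n_D = 1 − X; n_F = 1.5X.
n_T = Σnᵢ = 1 + 0.5X.
K_p = p_F^3 / (p_D^2) with p_i = (n_i/n_T)·P.
At X = 0.292: the mole-fraction product g(X) = Π y_i^ν_i = 0.1463. Since K_p = g(X)·P^{1}, P = (K_p/g)^(1/1) = (84.1/0.1463)^(1/1) = 575 kPa.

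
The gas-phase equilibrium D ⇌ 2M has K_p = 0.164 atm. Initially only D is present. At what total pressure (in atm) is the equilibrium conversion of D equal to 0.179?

Basis: 1 mol D initially; let X = conversion of D. Extent ξ = X.
Mole table: n_D = 1 − X; n_M = 2X.
n_T = Σnᵢ = 1 + X.
K_p = p_M^2 / (p_D) with p_i = (n_i/n_T)·P.
At X = 0.179: the mole-fraction product g(X) = Π y_i^ν_i = 0.1324. Since K_p = g(X)·P^{1}, P = (K_p/g)^(1/1) = (0.164/0.1324)^(1/1) = 1.24 atm.

P = 1.24 atm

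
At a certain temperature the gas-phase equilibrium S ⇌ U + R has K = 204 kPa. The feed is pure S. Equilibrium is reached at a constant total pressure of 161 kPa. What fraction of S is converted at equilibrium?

Basis: 1 mol S initially; let X = conversion of S. Extent ξ = X.
At extent ξ: n_S = 1 − X; n_U = X; n_R = X.
Total moles n_T = 1 + X.
With p_i = (n_i/n_T)P, K = p_U p_R / (p_S).
Equating to 204 kPa and solving on 0 < X < 1: X = 0.748.

X = 0.748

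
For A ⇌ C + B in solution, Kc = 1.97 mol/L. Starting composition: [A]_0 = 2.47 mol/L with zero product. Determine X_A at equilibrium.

X = 0.579

Let X = conversion of A; extent ξ = 2.47·X mol/L.
Concentrations: [A] = 2.47 − 2.47X; [C] = 2.47X; [B] = 2.47X.
Kc = [C] [B] / ([A]).
This equals 1.97 at X = 0.579 (the root in 0 < X < 1).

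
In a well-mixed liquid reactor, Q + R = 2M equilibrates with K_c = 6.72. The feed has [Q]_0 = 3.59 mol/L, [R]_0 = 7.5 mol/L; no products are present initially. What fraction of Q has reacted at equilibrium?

Let X = conversion of Q; extent ξ = 3.59·X mol/L.
Concentrations: [Q] = 3.59 − 3.59X; [R] = 7.5 − 3.59X; [M] = 7.18X.
K_c = [M]^2 / ([Q] [R]).
Setting equal to 6.72 and solving for X on (0,1) gives X = 0.750.

X = 0.750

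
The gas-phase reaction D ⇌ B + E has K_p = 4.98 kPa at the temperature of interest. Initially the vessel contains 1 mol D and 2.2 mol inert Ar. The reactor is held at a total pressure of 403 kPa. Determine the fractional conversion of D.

Basis: 1 mol D initially; let X = conversion of D. Extent ξ = X.
At extent ξ: n_D = 1 − X; n_B = X; n_E = X; n_I = 2.2 (inert).
Summing: n_T = 3.2 + X.
With p_i = (n_i/n_T)P, K_p = p_B p_E / (p_D).
Substituting and setting equal to 4.98 kPa gives a polynomial in X; the root in (0,1) is X = 0.185.

X = 0.185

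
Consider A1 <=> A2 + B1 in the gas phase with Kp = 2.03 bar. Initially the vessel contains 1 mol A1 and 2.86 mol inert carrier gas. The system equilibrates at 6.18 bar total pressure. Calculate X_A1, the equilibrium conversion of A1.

X = 0.685

Basis: 1 mol A1 initially; let X = conversion of A1. Extent ξ = X.
At extent ξ: n_A1 = 1 − X; n_A2 = X; n_B1 = X; n_I = 2.86 (inert).
Total moles n_T = 3.86 + X.
y_i = n_i/n_T, p_i = y_i·P. Kp = p_A2 p_B1 / (p_A1).
Setting this equal to 2.03 bar and taking the physical root (0 < X < 1) gives X = 0.685.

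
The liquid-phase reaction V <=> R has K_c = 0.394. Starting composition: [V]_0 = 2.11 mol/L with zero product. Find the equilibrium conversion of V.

Let X = conversion of V; extent ξ = 2.11·X mol/L.
Concentrations: [V] = 2.11 − 2.11X; [R] = 2.11X.
K_c = [R] / ([V]).
Equating to 0.394: the physical root is X = 0.283.

X = 0.283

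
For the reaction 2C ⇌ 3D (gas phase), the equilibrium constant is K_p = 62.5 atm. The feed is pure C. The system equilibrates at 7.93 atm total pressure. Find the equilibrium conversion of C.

X = 0.682

Let X = conversion of C (basis 1 mol C); extent of reaction ξ = 0.5X.
Moles: n_C = 1 − X; n_D = 1.5X.
Total moles n_T = 1 + 0.5X.
y_i = n_i/n_T, p_i = y_i·P. K_p = p_D^3 / (p_C^2).
This yields a degree-3 equation in X; solving on (0,1), X = 0.682.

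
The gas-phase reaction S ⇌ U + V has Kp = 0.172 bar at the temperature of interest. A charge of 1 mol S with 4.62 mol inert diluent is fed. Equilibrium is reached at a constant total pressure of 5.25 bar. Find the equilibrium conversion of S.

X = 0.355

Basis: 1 mol S initially; let X = conversion of S. Extent ξ = X.
Mole table: n_S = 1 − X; n_U = X; n_V = X; n_I = 4.62 (inert).
n_T = Σnᵢ = 5.62 + X.
y_i = n_i/n_T, p_i = y_i·P. Kp = p_U p_V / (p_S).
Substituting and setting equal to 0.172 bar gives a polynomial in X; the root in (0,1) is X = 0.355.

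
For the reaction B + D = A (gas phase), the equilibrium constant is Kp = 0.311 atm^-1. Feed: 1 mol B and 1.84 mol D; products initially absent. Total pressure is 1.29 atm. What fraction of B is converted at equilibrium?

Take 1 mol B as basis and let X be its fractional conversion, so ξ = X.
Species balance: n_B = 1 − X; n_D = 1.84 − X; n_A = X.
Total moles n_T = 2.84 − X.
y_i = n_i/n_T, p_i = y_i·P. Kp = p_A / (p_B p_D).
Substituting and setting equal to 0.311 atm^-1 gives a polynomial in X; the root in (0,1) is X = 0.200.

X = 0.200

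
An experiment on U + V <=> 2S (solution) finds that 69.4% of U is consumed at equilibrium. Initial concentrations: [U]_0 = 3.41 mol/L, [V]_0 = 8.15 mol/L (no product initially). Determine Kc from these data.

Let X = conversion of U.
Concentrations: [U] = 3.41 − 3.41X; [V] = 8.15 − 3.41X; [S] = 6.82X.
At X = 0.694: [U] = 1.04, [V] = 5.78, [S] = 4.73.
Kc = [S]^2 / ([U] [V]) = 3.71.

Kc = 3.71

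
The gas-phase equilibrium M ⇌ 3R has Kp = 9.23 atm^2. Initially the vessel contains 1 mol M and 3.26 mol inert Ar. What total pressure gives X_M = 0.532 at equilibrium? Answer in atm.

Basis: 1 mol M initially; let X = conversion of M. Extent ξ = X.
Moles: n_M = 1 − X; n_R = 3X; n_I = 3.26 (inert).
n_T = Σnᵢ = 4.26 + 2X.
Kp = p_R^3 / (p_M) with p_i = (n_i/n_T)·P.
At X = 0.532: the mole-fraction product g(X) = Π y_i^ν_i = 0.3065. Since Kp = g(X)·P^{2}, P = (Kp/g)^(1/2) = (9.23/0.3065)^(1/2) = 5.49 atm.

P = 5.49 atm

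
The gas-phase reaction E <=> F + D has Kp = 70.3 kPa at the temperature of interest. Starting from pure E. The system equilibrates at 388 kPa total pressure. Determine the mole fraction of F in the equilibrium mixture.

Take 1 mol E as basis and let X be its fractional conversion, so ξ = X.
Moles: n_E = 1 − X; n_F = X; n_D = X.
Total moles n_T = 1 + X.
y_i = n_i/n_T, p_i = y_i·P. Kp = p_F p_D / (p_E).
Substituting and setting equal to 70.3 kPa gives a polynomial in X; the root in (0,1) is X = 0.392.
Then n_F = 0.392, n_T = 1.39, so y_F = 0.281.

y_F = 0.281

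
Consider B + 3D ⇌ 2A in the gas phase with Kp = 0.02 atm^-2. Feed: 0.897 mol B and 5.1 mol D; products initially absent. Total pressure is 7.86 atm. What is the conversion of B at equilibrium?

X = 0.546

Let X = conversion of B (basis 0.897 mol B); extent of reaction ξ = 0.897X.
Species balance: n_B = 0.897 − 0.897X; n_D = 5.1 − 2.69X; n_A = 1.79X.
n_T = Σnᵢ = 6 − 1.79X.
With p_i = (n_i/n_T)P, Kp = p_A^2 / (p_B p_D^3).
This yields a degree-4 equation in X; solving on (0,1), X = 0.546.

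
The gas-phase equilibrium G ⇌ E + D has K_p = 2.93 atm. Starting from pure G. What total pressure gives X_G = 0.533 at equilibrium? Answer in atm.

Basis: 1 mol G initially; let X = conversion of G. Extent ξ = X.
Mole table: n_G = 1 − X; n_E = X; n_D = X.
n_T = Σnᵢ = 1 + X.
K_p = p_E p_D / (p_G) with p_i = (n_i/n_T)·P.
At X = 0.533: the mole-fraction product g(X) = Π y_i^ν_i = 0.3968. Since K_p = g(X)·P^{1}, P = (K_p/g)^(1/1) = (2.93/0.3968)^(1/1) = 7.38 atm.

P = 7.38 atm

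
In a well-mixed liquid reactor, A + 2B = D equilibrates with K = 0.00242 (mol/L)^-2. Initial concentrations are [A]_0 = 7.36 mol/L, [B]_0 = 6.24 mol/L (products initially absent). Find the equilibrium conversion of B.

X = 0.150

Let X = conversion of B; extent ξ = 6.24X/2 mol/L.
Concentrations: [A] = 7.36 − 3.12X; [B] = 6.24 − 6.24X; [D] = 3.12X.
K = [D] / ([A] [B]^2).
This equals 0.00242 at X = 0.150 (the root in 0 < X < 1).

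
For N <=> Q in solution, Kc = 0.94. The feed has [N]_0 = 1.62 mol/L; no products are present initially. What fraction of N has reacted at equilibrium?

X = 0.485

Let X = conversion of N; extent ξ = 1.62·X mol/L.
Concentrations: [N] = 1.62 − 1.62X; [Q] = 1.62X.
Kc = [Q] / ([N]).
Solving Kc = 0.94 for X ∈ (0,1): X = 0.485.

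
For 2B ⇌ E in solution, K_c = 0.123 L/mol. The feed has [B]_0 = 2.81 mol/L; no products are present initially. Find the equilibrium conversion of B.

Let X = conversion of B; extent ξ = 2.81X/2 mol/L.
Concentrations: [B] = 2.81 − 2.81X; [E] = 1.41X.
K_c = [E] / ([B]^2).
Equating to 0.123 L/mol: the physical root is X = 0.320.

X = 0.320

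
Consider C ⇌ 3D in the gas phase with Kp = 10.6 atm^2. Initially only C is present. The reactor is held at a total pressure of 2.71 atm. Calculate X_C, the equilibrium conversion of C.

Let X = conversion of C (basis 1 mol C); extent of reaction ξ = X.
At extent ξ: n_C = 1 − X; n_D = 3X.
Total moles n_T = 1 + 2X.
Mole fractions y_i = n_i/n_T; Kp = p_D^3 / (p_C) with p_i = y_i·P.
Equating to 10.6 atm^2 and solving on 0 < X < 1: X = 0.474.

X = 0.474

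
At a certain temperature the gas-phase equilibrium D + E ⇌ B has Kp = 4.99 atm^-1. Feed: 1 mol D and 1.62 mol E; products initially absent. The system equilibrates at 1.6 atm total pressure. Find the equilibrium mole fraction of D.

Basis: 1 mol D initially; let X = conversion of D. Extent ξ = X.
At extent ξ: n_D = 1 − X; n_E = 1.62 − X; n_B = X.
n_T = Σnᵢ = 2.62 − X.
Mole fractions y_i = n_i/n_T; Kp = p_B / (p_D p_E) with p_i = y_i·P.
Equating to 4.99 atm^-1 and solving on 0 < X < 1: X = 0.784.
Then n_D = 0.216, n_T = 1.84, so y_D = 0.118.

y_D = 0.118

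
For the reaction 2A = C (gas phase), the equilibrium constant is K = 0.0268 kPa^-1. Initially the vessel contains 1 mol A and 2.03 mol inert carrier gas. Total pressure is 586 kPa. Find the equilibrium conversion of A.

X = 0.748

Take 1 mol A as basis and let X be its fractional conversion, so ξ = 0.5X.
At extent ξ: n_A = 1 − X; n_C = 0.5X; n_I = 2.03 (inert).
n_T = Σnᵢ = 3.03 − 0.5X.
y_i = n_i/n_T, p_i = y_i·P. K = p_C / (p_A^2).
Equating to 0.0268 kPa^-1 and solving on 0 < X < 1: X = 0.748.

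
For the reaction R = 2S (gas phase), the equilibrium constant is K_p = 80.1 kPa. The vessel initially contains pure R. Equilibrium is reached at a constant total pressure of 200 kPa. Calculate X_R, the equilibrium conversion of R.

X = 0.302

Basis: 1 mol R initially; let X = conversion of R. Extent ξ = X.
At extent ξ: n_R = 1 − X; n_S = 2X.
Summing: n_T = 1 + X.
Mole fractions y_i = n_i/n_T; K_p = p_S^2 / (p_R) with p_i = y_i·P.
Setting this equal to 80.1 kPa and taking the physical root (0 < X < 1) gives X = 0.302.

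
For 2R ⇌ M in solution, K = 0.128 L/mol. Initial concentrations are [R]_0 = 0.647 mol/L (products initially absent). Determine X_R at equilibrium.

Let X = conversion of R; extent ξ = 0.647X/2 mol/L.
Concentrations: [R] = 0.647 − 0.647X; [M] = 0.324X.
K = [M] / ([R]^2).
Equating to 0.128 L/mol: the physical root is X = 0.126.

X = 0.126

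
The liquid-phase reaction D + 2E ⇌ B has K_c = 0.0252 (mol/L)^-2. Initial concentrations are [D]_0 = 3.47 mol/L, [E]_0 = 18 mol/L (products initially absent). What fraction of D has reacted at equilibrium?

X = 0.797

Let X = conversion of D; extent ξ = 3.47·X mol/L.
Concentrations: [D] = 3.47 − 3.47X; [E] = 18 − 6.94X; [B] = 3.47X.
K_c = [B] / ([D] [E]^2).
Setting equal to 0.0252 and solving for X on (0,1) gives X = 0.797.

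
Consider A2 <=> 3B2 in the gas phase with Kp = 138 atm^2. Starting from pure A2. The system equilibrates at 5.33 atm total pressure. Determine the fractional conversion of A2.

Let X = conversion of A2 (basis 1 mol A2); extent of reaction ξ = X.
At extent ξ: n_A2 = 1 − X; n_B2 = 3X.
Summing: n_T = 1 + 2X.
With p_i = (n_i/n_T)P, Kp = p_B2^3 / (p_A2).
This yields a degree-3 equation in X; solving on (0,1), X = 0.683.

X = 0.683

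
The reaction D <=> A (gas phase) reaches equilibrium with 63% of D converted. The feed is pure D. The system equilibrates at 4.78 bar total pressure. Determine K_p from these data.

Let X = conversion of D (basis 1 mol D); extent of reaction ξ = X.
Moles: n_D = 1 − X; n_A = X.
Total moles n_T = 1 (Δν = 0, constant).
At X = 0.63: n_D = 0.37, n_A = 0.63, n_T = 1.
p_i = (n_i/n_T)·P. K_p = p_A / (p_D) = 1.7.

K_p = 1.7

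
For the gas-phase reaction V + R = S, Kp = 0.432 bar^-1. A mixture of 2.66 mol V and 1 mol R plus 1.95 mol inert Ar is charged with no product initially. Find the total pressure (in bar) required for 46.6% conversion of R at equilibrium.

Take 1 mol R as basis and let X be its fractional conversion, so ξ = X.
At extent ξ: n_V = 2.66 − X; n_R = 1 − X; n_S = X; n_I = 1.95 (inert).
n_T = Σnᵢ = 5.61 − X.
Kp = p_S / (p_V p_R) with p_i = (n_i/n_T)·P.
At X = 0.466: the mole-fraction product g(X) = Π y_i^ν_i = 2.046. Since Kp = g(X)·P^{-1}, P = (g/Kp)^(1/1) = (2.046/0.432)^(1/1) = 4.74 bar.

P = 4.74 bar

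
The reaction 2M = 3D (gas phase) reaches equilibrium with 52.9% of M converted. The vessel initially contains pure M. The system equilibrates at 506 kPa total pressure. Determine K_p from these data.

Take 1 mol M as basis and let X be its fractional conversion, so ξ = 0.5X.
Moles: n_M = 1 − X; n_D = 1.5X.
Total moles n_T = 1 + 0.5X.
At X = 0.529: n_M = 0.471, n_D = 0.794, n_T = 1.26.
p_i = (n_i/n_T)·P. K_p = p_D^3 / (p_M^2) = 901 kPa.

K_p = 901 kPa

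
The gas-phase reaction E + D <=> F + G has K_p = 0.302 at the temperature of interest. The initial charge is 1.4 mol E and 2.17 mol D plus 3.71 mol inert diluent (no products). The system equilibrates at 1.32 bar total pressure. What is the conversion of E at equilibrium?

X = 0.436

Let X = conversion of E (basis 1.4 mol E); extent of reaction ξ = 1.4X.
Species balance: n_E = 1.4 − 1.4X; n_D = 2.17 − 1.4X; n_F = 1.4X; n_G = 1.4X; n_I = 3.71 (inert).
n_T stays at 7.28 (no change in mole number).
With p_i = (n_i/n_T)P, K_p = p_F p_G / (p_E p_D).
Setting this equal to 0.302 and taking the physical root (0 < X < 1) gives X = 0.436.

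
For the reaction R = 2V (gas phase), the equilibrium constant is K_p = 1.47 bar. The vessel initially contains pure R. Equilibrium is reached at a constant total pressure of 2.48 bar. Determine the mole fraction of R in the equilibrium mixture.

y_R = 0.471

Take 1 mol R as basis and let X be its fractional conversion, so ξ = X.
At extent ξ: n_R = 1 − X; n_V = 2X.
n_T = Σnᵢ = 1 + X.
With p_i = (n_i/n_T)P, K_p = p_V^2 / (p_R).
This yields a degree-2 equation in X; solving on (0,1), X = 0.359.
Then n_R = 0.641, n_T = 1.36, so y_R = 0.471.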